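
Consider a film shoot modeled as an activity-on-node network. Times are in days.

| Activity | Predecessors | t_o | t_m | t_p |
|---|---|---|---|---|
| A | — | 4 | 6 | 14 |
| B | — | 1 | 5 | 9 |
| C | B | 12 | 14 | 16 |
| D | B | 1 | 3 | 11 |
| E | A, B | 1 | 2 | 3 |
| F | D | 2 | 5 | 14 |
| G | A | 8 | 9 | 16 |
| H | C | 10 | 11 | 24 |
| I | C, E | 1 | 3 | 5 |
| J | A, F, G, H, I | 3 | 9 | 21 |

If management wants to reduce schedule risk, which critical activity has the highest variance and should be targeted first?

te_A = (4 + 4·6 + 14)/6 = 42/6 = 7; σ²_A = ((14−4)/6)² = 2.778
te_B = (1 + 4·5 + 9)/6 = 30/6 = 5; σ²_B = ((9−1)/6)² = 1.778
te_C = (12 + 4·14 + 16)/6 = 84/6 = 14; σ²_C = ((16−12)/6)² = 0.444
te_D = (1 + 4·3 + 11)/6 = 24/6 = 4; σ²_D = ((11−1)/6)² = 2.778
te_E = (1 + 4·2 + 3)/6 = 12/6 = 2; σ²_E = ((3−1)/6)² = 0.111
te_F = (2 + 4·5 + 14)/6 = 36/6 = 6; σ²_F = ((14−2)/6)² = 4.000
te_G = (8 + 4·9 + 16)/6 = 60/6 = 10; σ²_G = ((16−8)/6)² = 1.778
te_H = (10 + 4·11 + 24)/6 = 78/6 = 13; σ²_H = ((24−10)/6)² = 5.444
te_I = (1 + 4·3 + 5)/6 = 18/6 = 3; σ²_I = ((5−1)/6)² = 0.444
te_J = (3 + 4·9 + 21)/6 = 60/6 = 10; σ²_J = ((21−3)/6)² = 9.000

Forward pass:
ES_A = 0; EF_A = 7
ES_B = 0; EF_B = 5
ES_C = 5; EF_C = 5+14 = 19
ES_D = 5; EF_D = 5+4 = 9
ES_E = max(EF_A=7, EF_B=5) = 7; EF_E = 7+2 = 9
ES_F = 9; EF_F = 9+6 = 15
ES_G = 7; EF_G = 7+10 = 17
ES_H = 19; EF_H = 19+13 = 32
ES_I = max(EF_C=19, EF_E=9) = 19; EF_I = 19+3 = 22
ES_J = max(EF_A=7, EF_F=15, EF_G=17, EF_H=32, EF_I=22) = 32; EF_J = 32+10 = 42
Expected project duration μ = 42 days. Critical path: B → C → H → J.

Variances on critical path: σ²_B=1.778, σ²_C=0.444, σ²_H=5.444, σ²_J=9.000.
Largest is σ²_J = 9.000.

J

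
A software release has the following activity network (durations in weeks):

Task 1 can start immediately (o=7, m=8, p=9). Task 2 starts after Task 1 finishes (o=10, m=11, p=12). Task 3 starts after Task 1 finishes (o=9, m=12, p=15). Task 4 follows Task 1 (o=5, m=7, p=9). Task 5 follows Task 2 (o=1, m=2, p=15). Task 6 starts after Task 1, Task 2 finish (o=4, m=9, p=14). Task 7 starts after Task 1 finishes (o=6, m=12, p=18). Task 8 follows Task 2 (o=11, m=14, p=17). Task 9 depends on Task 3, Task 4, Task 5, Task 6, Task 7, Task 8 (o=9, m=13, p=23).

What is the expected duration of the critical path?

47 weeks

te_Task 1 = (7 + 4·8 + 9)/6 = 48/6 = 8
te_Task 2 = (10 + 4·11 + 12)/6 = 66/6 = 11
te_Task 3 = (9 + 4·12 + 15)/6 = 72/6 = 12
te_Task 4 = (5 + 4·7 + 9)/6 = 42/6 = 7
te_Task 5 = (1 + 4·2 + 15)/6 = 24/6 = 4
te_Task 6 = (4 + 4·9 + 14)/6 = 54/6 = 9
te_Task 7 = (6 + 4·12 + 18)/6 = 72/6 = 12
te_Task 8 = (11 + 4·14 + 17)/6 = 84/6 = 14
te_Task 9 = (9 + 4·13 + 23)/6 = 84/6 = 14

Forward pass:
ES_Task 1 = 0; EF_Task 1 = 8
ES_Task 2 = 8; EF_Task 2 = 8+11 = 19
ES_Task 3 = 8; EF_Task 3 = 8+12 = 20
ES_Task 4 = 8; EF_Task 4 = 8+7 = 15
ES_Task 5 = 19; EF_Task 5 = 19+4 = 23
ES_Task 6 = max(EF_Task 1=8, EF_Task 2=19) = 19; EF_Task 6 = 19+9 = 28
ES_Task 7 = 8; EF_Task 7 = 8+12 = 20
ES_Task 8 = 19; EF_Task 8 = 19+14 = 33
ES_Task 9 = max(EF_Task 3=20, EF_Task 4=15, EF_Task 5=23, EF_Task 6=28, EF_Task 7=20, EF_Task 8=33) = 33; EF_Task 9 = 33+14 = 47
Expected project duration μ = 47 weeks. Critical path: Task 1 → Task 2 → Task 8 → Task 9.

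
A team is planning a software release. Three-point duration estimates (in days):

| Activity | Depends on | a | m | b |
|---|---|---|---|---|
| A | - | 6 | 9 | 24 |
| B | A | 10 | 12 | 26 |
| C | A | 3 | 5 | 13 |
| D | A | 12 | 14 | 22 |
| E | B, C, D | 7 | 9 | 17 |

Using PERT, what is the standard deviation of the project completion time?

te_A = (6 + 4·9 + 24)/6 = 66/6 = 11; σ²_A = ((24−6)/6)² = 9.000
te_B = (10 + 4·12 + 26)/6 = 84/6 = 14; σ²_B = ((26−10)/6)² = 7.111
te_C = (3 + 4·5 + 13)/6 = 36/6 = 6; σ²_C = ((13−3)/6)² = 2.778
te_D = (12 + 4·14 + 22)/6 = 90/6 = 15; σ²_D = ((22−12)/6)² = 2.778
te_E = (7 + 4·9 + 17)/6 = 60/6 = 10; σ²_E = ((17−7)/6)² = 2.778

Forward pass:
ES_A = 0; EF_A = 11
ES_B = 11; EF_B = 11+14 = 25
ES_C = 11; EF_C = 11+6 = 17
ES_D = 11; EF_D = 11+15 = 26
ES_E = max(EF_B=25, EF_C=17, EF_D=26) = 26; EF_E = 26+10 = 36
Expected project duration μ = 36 days. Critical path: A → D → E.

Variance along critical path = 9.000 + 2.778 + 2.778 = 14.556
σ = √14.556 = 3.815 days

3.82 days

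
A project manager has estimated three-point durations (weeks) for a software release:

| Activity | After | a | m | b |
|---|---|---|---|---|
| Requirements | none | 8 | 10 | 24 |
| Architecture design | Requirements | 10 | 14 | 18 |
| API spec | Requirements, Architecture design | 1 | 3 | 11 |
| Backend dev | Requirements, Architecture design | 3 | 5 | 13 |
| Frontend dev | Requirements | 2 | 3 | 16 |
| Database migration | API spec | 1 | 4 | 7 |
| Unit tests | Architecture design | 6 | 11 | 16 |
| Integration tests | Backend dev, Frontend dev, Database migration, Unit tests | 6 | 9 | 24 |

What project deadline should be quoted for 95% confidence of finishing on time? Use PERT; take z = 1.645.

te_Requirements = (8 + 4·10 + 24)/6 = 72/6 = 12; σ²_Requirements = ((24−8)/6)² = 7.111
te_Architecture design = (10 + 4·14 + 18)/6 = 84/6 = 14; σ²_Architecture design = ((18−10)/6)² = 1.778
te_API spec = (1 + 4·3 + 11)/6 = 24/6 = 4; σ²_API spec = ((11−1)/6)² = 2.778
te_Backend dev = (3 + 4·5 + 13)/6 = 36/6 = 6; σ²_Backend dev = ((13−3)/6)² = 2.778
te_Frontend dev = (2 + 4·3 + 16)/6 = 30/6 = 5; σ²_Frontend dev = ((16−2)/6)² = 5.444
te_Database migration = (1 + 4·4 + 7)/6 = 24/6 = 4; σ²_Database migration = ((7−1)/6)² = 1.000
te_Unit tests = (6 + 4·11 + 16)/6 = 66/6 = 11; σ²_Unit tests = ((16−6)/6)² = 2.778
te_Integration tests = (6 + 4·9 + 24)/6 = 66/6 = 11; σ²_Integration tests = ((24−6)/6)² = 9.000

Forward pass:
ES_Requirements = 0; EF_Requirements = 12
ES_Architecture design = 12; EF_Architecture design = 12+14 = 26
ES_API spec = max(EF_Requirements=12, EF_Architecture design=26) = 26; EF_API spec = 26+4 = 30
ES_Backend dev = max(EF_Requirements=12, EF_Architecture design=26) = 26; EF_Backend dev = 26+6 = 32
ES_Frontend dev = 12; EF_Frontend dev = 12+5 = 17
ES_Database migration = 30; EF_Database migration = 30+4 = 34
ES_Unit tests = 26; EF_Unit tests = 26+11 = 37
ES_Integration tests = max(EF_Backend dev=32, EF_Frontend dev=17, EF_Database migration=34, EF_Unit tests=37) = 37; EF_Integration tests = 37+11 = 48
Expected project duration μ = 48 weeks. Critical path: Requirements → Architecture design → Unit tests → Integration tests.

Variance along critical path = 7.111 + 1.778 + 2.778 + 9.000 = 20.667; σ = 4.546 weeks.
D = μ + z·σ = 48 + 1.645·4.546 = 55.5 weeks

55.5 weeks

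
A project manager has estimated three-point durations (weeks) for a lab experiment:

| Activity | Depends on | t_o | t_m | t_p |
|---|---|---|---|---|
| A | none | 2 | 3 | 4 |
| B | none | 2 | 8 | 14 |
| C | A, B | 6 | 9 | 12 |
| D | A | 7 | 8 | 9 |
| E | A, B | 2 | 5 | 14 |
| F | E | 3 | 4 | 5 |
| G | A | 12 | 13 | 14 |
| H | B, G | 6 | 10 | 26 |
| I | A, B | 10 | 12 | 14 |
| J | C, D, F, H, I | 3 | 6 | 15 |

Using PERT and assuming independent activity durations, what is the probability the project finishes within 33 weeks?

te_A = (2 + 4·3 + 4)/6 = 18/6 = 3; σ²_A = ((4−2)/6)² = 0.111
te_B = (2 + 4·8 + 14)/6 = 48/6 = 8; σ²_B = ((14−2)/6)² = 4.000
te_C = (6 + 4·9 + 12)/6 = 54/6 = 9; σ²_C = ((12−6)/6)² = 1.000
te_D = (7 + 4·8 + 9)/6 = 48/6 = 8; σ²_D = ((9−7)/6)² = 0.111
te_E = (2 + 4·5 + 14)/6 = 36/6 = 6; σ²_E = ((14−2)/6)² = 4.000
te_F = (3 + 4·4 + 5)/6 = 24/6 = 4; σ²_F = ((5−3)/6)² = 0.111
te_G = (12 + 4·13 + 14)/6 = 78/6 = 13; σ²_G = ((14−12)/6)² = 0.111
te_H = (6 + 4·10 + 26)/6 = 72/6 = 12; σ²_H = ((26−6)/6)² = 11.111
te_I = (10 + 4·12 + 14)/6 = 72/6 = 12; σ²_I = ((14−10)/6)² = 0.444
te_J = (3 + 4·6 + 15)/6 = 42/6 = 7; σ²_J = ((15−3)/6)² = 4.000

Forward pass:
ES_A = 0; EF_A = 3
ES_B = 0; EF_B = 8
ES_C = max(EF_A=3, EF_B=8) = 8; EF_C = 8+9 = 17
ES_D = 3; EF_D = 3+8 = 11
ES_E = max(EF_A=3, EF_B=8) = 8; EF_E = 8+6 = 14
ES_F = 14; EF_F = 14+4 = 18
ES_G = 3; EF_G = 3+13 = 16
ES_H = max(EF_B=8, EF_G=16) = 16; EF_H = 16+12 = 28
ES_I = max(EF_A=3, EF_B=8) = 8; EF_I = 8+12 = 20
ES_J = max(EF_C=17, EF_D=11, EF_F=18, EF_H=28, EF_I=20) = 28; EF_J = 28+7 = 35
Expected project duration μ = 35 weeks. Critical path: A → G → H → J.

Variance along critical path = 0.111 + 0.111 + 11.111 + 4.000 = 15.333; σ = √15.333 = 3.916 weeks.
Z = (33 − 35) / 3.916 = -0.511
P(T ≤ 33) = Φ(-0.511) ≈ 0.305

0.305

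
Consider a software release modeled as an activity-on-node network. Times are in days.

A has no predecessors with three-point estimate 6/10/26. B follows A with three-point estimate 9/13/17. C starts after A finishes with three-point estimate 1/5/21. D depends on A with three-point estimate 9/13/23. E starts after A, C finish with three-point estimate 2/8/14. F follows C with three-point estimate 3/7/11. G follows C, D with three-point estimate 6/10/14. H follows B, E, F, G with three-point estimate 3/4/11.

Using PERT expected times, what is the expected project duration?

te_A = (6 + 4·10 + 26)/6 = 72/6 = 12
te_B = (9 + 4·13 + 17)/6 = 78/6 = 13
te_C = (1 + 4·5 + 21)/6 = 42/6 = 7
te_D = (9 + 4·13 + 23)/6 = 84/6 = 14
te_E = (2 + 4·8 + 14)/6 = 48/6 = 8
te_F = (3 + 4·7 + 11)/6 = 42/6 = 7
te_G = (6 + 4·10 + 14)/6 = 60/6 = 10
te_H = (3 + 4·4 + 11)/6 = 30/6 = 5

Forward pass:
ES_A = 0; EF_A = 12
ES_B = 12; EF_B = 12+13 = 25
ES_C = 12; EF_C = 12+7 = 19
ES_D = 12; EF_D = 12+14 = 26
ES_E = max(EF_A=12, EF_C=19) = 19; EF_E = 19+8 = 27
ES_F = 19; EF_F = 19+7 = 26
ES_G = max(EF_C=19, EF_D=26) = 26; EF_G = 26+10 = 36
ES_H = max(EF_B=25, EF_E=27, EF_F=26, EF_G=36) = 36; EF_H = 36+5 = 41
Expected project duration μ = 41 days. Critical path: A → D → G → H.

41 days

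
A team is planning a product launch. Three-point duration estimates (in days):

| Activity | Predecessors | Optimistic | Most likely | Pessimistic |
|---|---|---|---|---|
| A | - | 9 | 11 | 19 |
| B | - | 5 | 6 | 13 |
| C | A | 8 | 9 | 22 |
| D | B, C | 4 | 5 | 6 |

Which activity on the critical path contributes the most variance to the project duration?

te_A = (9 + 4·11 + 19)/6 = 72/6 = 12; σ²_A = ((19−9)/6)² = 2.778
te_B = (5 + 4·6 + 13)/6 = 42/6 = 7; σ²_B = ((13−5)/6)² = 1.778
te_C = (8 + 4·9 + 22)/6 = 66/6 = 11; σ²_C = ((22−8)/6)² = 5.444
te_D = (4 + 4·5 + 6)/6 = 30/6 = 5; σ²_D = ((6−4)/6)² = 0.111

Forward pass:
ES_A = 0; EF_A = 12
ES_B = 0; EF_B = 7
ES_C = 12; EF_C = 12+11 = 23
ES_D = max(EF_B=7, EF_C=23) = 23; EF_D = 23+5 = 28
Expected project duration μ = 28 days. Critical path: A → C → D.

Variances on critical path: σ²_A=2.778, σ²_C=5.444, σ²_D=0.111.
Largest is σ²_C = 5.444.

C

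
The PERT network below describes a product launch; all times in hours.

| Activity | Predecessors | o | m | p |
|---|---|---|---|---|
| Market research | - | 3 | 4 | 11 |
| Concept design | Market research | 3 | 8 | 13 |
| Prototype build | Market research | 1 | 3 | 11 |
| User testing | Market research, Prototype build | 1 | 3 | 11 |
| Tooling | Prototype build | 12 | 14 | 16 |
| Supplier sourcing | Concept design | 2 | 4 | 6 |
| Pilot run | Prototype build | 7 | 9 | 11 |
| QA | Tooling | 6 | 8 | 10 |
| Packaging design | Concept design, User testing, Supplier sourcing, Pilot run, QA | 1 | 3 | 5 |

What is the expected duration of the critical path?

te_Market research = (3 + 4·4 + 11)/6 = 30/6 = 5
te_Concept design = (3 + 4·8 + 13)/6 = 48/6 = 8
te_Prototype build = (1 + 4·3 + 11)/6 = 24/6 = 4
te_User testing = (1 + 4·3 + 11)/6 = 24/6 = 4
te_Tooling = (12 + 4·14 + 16)/6 = 84/6 = 14
te_Supplier sourcing = (2 + 4·4 + 6)/6 = 24/6 = 4
te_Pilot run = (7 + 4·9 + 11)/6 = 54/6 = 9
te_QA = (6 + 4·8 + 10)/6 = 48/6 = 8
te_Packaging design = (1 + 4·3 + 5)/6 = 18/6 = 3

Forward pass:
ES_Market research = 0; EF_Market research = 5
ES_Concept design = 5; EF_Concept design = 5+8 = 13
ES_Prototype build = 5; EF_Prototype build = 5+4 = 9
ES_User testing = max(EF_Market research=5, EF_Prototype build=9) = 9; EF_User testing = 9+4 = 13
ES_Tooling = 9; EF_Tooling = 9+14 = 23
ES_Supplier sourcing = 13; EF_Supplier sourcing = 13+4 = 17
ES_Pilot run = 9; EF_Pilot run = 9+9 = 18
ES_QA = 23; EF_QA = 23+8 = 31
ES_Packaging design = max(EF_Concept design=13, EF_User testing=13, EF_Supplier sourcing=17, EF_Pilot run=18, EF_QA=31) = 31; EF_Packaging design = 31+3 = 34
Expected project duration μ = 34 hours. Critical path: Market research → Prototype build → Tooling → QA → Packaging design.

34 hours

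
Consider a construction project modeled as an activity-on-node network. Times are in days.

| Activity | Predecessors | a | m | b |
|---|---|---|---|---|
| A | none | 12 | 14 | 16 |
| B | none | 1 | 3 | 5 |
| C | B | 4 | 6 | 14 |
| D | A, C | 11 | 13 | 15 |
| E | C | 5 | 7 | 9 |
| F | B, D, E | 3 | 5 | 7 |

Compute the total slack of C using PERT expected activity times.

4 days

te_A = (12 + 4·14 + 16)/6 = 84/6 = 14
te_B = (1 + 4·3 + 5)/6 = 18/6 = 3
te_C = (4 + 4·6 + 14)/6 = 42/6 = 7
te_D = (11 + 4·13 + 15)/6 = 78/6 = 13
te_E = (5 + 4·7 + 9)/6 = 42/6 = 7
te_F = (3 + 4·5 + 7)/6 = 30/6 = 5

Forward pass:
ES_A = 0; EF_A = 14
ES_B = 0; EF_B = 3
ES_C = 3; EF_C = 3+7 = 10
ES_D = max(EF_A=14, EF_C=10) = 14; EF_D = 14+13 = 27
ES_E = 10; EF_E = 10+7 = 17
ES_F = max(EF_B=3, EF_D=27, EF_E=17) = 27; EF_F = 27+5 = 32
Expected project duration μ = 32 days. Critical path: A → D → F.

Backward pass:
LF_F = 32; LS_F = 32−5 = 27
LF_E = LS_F = 27; LS_E = 27−7 = 20
LF_D = LS_F = 27; LS_D = 27−13 = 14
LF_C = min(LS_D=14, LS_E=20) = 14; LS_C = 14−7 = 7
LF_B = min(LS_C=7, LS_F=27) = 7; LS_B = 7−3 = 4
LF_A = LS_D = 14; LS_A = 14−14 = 0
Slack_C = LS_C − ES_C = 7 − 3 = 4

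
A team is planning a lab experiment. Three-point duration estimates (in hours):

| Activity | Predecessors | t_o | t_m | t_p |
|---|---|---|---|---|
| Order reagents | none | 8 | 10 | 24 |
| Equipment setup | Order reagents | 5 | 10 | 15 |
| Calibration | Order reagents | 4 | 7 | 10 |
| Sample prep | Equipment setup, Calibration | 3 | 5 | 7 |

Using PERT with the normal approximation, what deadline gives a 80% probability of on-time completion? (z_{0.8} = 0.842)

29.7 hours

te_Order reagents = (8 + 4·10 + 24)/6 = 72/6 = 12; σ²_Order reagents = ((24−8)/6)² = 7.111
te_Equipment setup = (5 + 4·10 + 15)/6 = 60/6 = 10; σ²_Equipment setup = ((15−5)/6)² = 2.778
te_Calibration = (4 + 4·7 + 10)/6 = 42/6 = 7; σ²_Calibration = ((10−4)/6)² = 1.000
te_Sample prep = (3 + 4·5 + 7)/6 = 30/6 = 5; σ²_Sample prep = ((7−3)/6)² = 0.444

Forward pass:
ES_Order reagents = 0; EF_Order reagents = 12
ES_Equipment setup = 12; EF_Equipment setup = 12+10 = 22
ES_Calibration = 12; EF_Calibration = 12+7 = 19
ES_Sample prep = max(EF_Equipment setup=22, EF_Calibration=19) = 22; EF_Sample prep = 22+5 = 27
Expected project duration μ = 27 hours. Critical path: Order reagents → Equipment setup → Sample prep.

Variance along critical path = 7.111 + 2.778 + 0.444 = 10.333; σ = 3.215 hours.
D = μ + z·σ = 27 + 0.842·3.215 = 29.7 hours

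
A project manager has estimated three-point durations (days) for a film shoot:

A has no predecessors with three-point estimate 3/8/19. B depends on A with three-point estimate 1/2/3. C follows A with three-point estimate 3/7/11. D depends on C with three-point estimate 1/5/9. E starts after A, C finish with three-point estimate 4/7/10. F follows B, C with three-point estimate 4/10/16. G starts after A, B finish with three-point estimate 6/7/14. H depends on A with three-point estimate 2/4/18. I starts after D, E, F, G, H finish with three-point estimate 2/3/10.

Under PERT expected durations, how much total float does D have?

5 days

te_A = (3 + 4·8 + 19)/6 = 54/6 = 9
te_B = (1 + 4·2 + 3)/6 = 12/6 = 2
te_C = (3 + 4·7 + 11)/6 = 42/6 = 7
te_D = (1 + 4·5 + 9)/6 = 30/6 = 5
te_E = (4 + 4·7 + 10)/6 = 42/6 = 7
te_F = (4 + 4·10 + 16)/6 = 60/6 = 10
te_G = (6 + 4·7 + 14)/6 = 48/6 = 8
te_H = (2 + 4·4 + 18)/6 = 36/6 = 6
te_I = (2 + 4·3 + 10)/6 = 24/6 = 4

Forward pass:
ES_A = 0; EF_A = 9
ES_B = 9; EF_B = 9+2 = 11
ES_C = 9; EF_C = 9+7 = 16
ES_D = 16; EF_D = 16+5 = 21
ES_E = max(EF_A=9, EF_C=16) = 16; EF_E = 16+7 = 23
ES_F = max(EF_B=11, EF_C=16) = 16; EF_F = 16+10 = 26
ES_G = max(EF_A=9, EF_B=11) = 11; EF_G = 11+8 = 19
ES_H = 9; EF_H = 9+6 = 15
ES_I = max(EF_D=21, EF_E=23, EF_F=26, EF_G=19, EF_H=15) = 26; EF_I = 26+4 = 30
Expected project duration μ = 30 days. Critical path: A → C → F → I.

Backward pass:
LF_I = 30; LS_I = 30−4 = 26
LF_H = LS_I = 26; LS_H = 26−6 = 20
LF_G = LS_I = 26; LS_G = 26−8 = 18
LF_F = LS_I = 26; LS_F = 26−10 = 16
LF_E = LS_I = 26; LS_E = 26−7 = 19
LF_D = LS_I = 26; LS_D = 26−5 = 21
LF_C = min(LS_D=21, LS_E=19, LS_F=16) = 16; LS_C = 16−7 = 9
LF_B = min(LS_F=16, LS_G=18) = 16; LS_B = 16−2 = 14
LF_A = min(LS_B=14, LS_C=9, LS_E=19, LS_G=18, LS_H=20) = 9; LS_A = 9−9 = 0
Slack_D = LS_D − ES_D = 21 − 16 = 5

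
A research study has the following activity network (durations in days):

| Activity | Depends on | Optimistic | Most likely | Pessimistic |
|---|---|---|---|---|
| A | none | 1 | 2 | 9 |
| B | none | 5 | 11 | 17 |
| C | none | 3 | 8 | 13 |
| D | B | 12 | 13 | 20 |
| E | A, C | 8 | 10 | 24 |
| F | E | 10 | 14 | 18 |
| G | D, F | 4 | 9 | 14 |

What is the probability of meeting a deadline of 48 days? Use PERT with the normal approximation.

0.906

te_A = (1 + 4·2 + 9)/6 = 18/6 = 3; σ²_A = ((9−1)/6)² = 1.778
te_B = (5 + 4·11 + 17)/6 = 66/6 = 11; σ²_B = ((17−5)/6)² = 4.000
te_C = (3 + 4·8 + 13)/6 = 48/6 = 8; σ²_C = ((13−3)/6)² = 2.778
te_D = (12 + 4·13 + 20)/6 = 84/6 = 14; σ²_D = ((20−12)/6)² = 1.778
te_E = (8 + 4·10 + 24)/6 = 72/6 = 12; σ²_E = ((24−8)/6)² = 7.111
te_F = (10 + 4·14 + 18)/6 = 84/6 = 14; σ²_F = ((18−10)/6)² = 1.778
te_G = (4 + 4·9 + 14)/6 = 54/6 = 9; σ²_G = ((14−4)/6)² = 2.778

Forward pass:
ES_A = 0; EF_A = 3
ES_B = 0; EF_B = 11
ES_C = 0; EF_C = 8
ES_D = 11; EF_D = 11+14 = 25
ES_E = max(EF_A=3, EF_C=8) = 8; EF_E = 8+12 = 20
ES_F = 20; EF_F = 20+14 = 34
ES_G = max(EF_D=25, EF_F=34) = 34; EF_G = 34+9 = 43
Expected project duration μ = 43 days. Critical path: C → E → F → G.

Variance along critical path = 2.778 + 7.111 + 1.778 + 2.778 = 14.444; σ = √14.444 = 3.801 days.
Z = (48 − 43) / 3.801 = 1.316
P(T ≤ 48) = Φ(1.316) ≈ 0.906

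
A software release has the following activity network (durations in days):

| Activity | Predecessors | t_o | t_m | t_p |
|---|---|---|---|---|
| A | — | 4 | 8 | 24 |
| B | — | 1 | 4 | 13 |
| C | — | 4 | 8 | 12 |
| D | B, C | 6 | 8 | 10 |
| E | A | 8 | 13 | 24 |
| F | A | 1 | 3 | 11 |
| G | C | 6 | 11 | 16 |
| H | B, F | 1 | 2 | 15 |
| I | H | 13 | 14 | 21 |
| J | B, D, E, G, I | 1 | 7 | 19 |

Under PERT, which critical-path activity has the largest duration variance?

te_A = (4 + 4·8 + 24)/6 = 60/6 = 10; σ²_A = ((24−4)/6)² = 11.111
te_B = (1 + 4·4 + 13)/6 = 30/6 = 5; σ²_B = ((13−1)/6)² = 4.000
te_C = (4 + 4·8 + 12)/6 = 48/6 = 8; σ²_C = ((12−4)/6)² = 1.778
te_D = (6 + 4·8 + 10)/6 = 48/6 = 8; σ²_D = ((10−6)/6)² = 0.444
te_E = (8 + 4·13 + 24)/6 = 84/6 = 14; σ²_E = ((24−8)/6)² = 7.111
te_F = (1 + 4·3 + 11)/6 = 24/6 = 4; σ²_F = ((11−1)/6)² = 2.778
te_G = (6 + 4·11 + 16)/6 = 66/6 = 11; σ²_G = ((16−6)/6)² = 2.778
te_H = (1 + 4·2 + 15)/6 = 24/6 = 4; σ²_H = ((15−1)/6)² = 5.444
te_I = (13 + 4·14 + 21)/6 = 90/6 = 15; σ²_I = ((21−13)/6)² = 1.778
te_J = (1 + 4·7 + 19)/6 = 48/6 = 8; σ²_J = ((19−1)/6)² = 9.000

Forward pass:
ES_A = 0; EF_A = 10
ES_B = 0; EF_B = 5
ES_C = 0; EF_C = 8
ES_D = max(EF_B=5, EF_C=8) = 8; EF_D = 8+8 = 16
ES_E = 10; EF_E = 10+14 = 24
ES_F = 10; EF_F = 10+4 = 14
ES_G = 8; EF_G = 8+11 = 19
ES_H = max(EF_B=5, EF_F=14) = 14; EF_H = 14+4 = 18
ES_I = 18; EF_I = 18+15 = 33
ES_J = max(EF_B=5, EF_D=16, EF_E=24, EF_G=19, EF_I=33) = 33; EF_J = 33+8 = 41
Expected project duration μ = 41 days. Critical path: A → F → H → I → J.

Variances on critical path: σ²_A=11.111, σ²_F=2.778, σ²_H=5.444, σ²_I=1.778, σ²_J=9.000.
Largest is σ²_A = 11.111.

A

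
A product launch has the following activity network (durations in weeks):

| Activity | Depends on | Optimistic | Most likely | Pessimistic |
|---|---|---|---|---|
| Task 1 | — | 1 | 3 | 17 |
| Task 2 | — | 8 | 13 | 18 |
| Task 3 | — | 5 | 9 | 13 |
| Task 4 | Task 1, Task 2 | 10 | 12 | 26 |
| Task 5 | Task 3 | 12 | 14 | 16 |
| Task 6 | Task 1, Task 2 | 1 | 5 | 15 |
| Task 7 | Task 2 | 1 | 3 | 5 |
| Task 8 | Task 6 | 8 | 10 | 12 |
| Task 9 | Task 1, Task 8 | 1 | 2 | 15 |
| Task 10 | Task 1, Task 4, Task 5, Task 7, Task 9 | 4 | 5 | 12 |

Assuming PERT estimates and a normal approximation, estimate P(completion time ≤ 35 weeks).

0.158

te_Task 1 = (1 + 4·3 + 17)/6 = 30/6 = 5; σ²_Task 1 = ((17−1)/6)² = 7.111
te_Task 2 = (8 + 4·13 + 18)/6 = 78/6 = 13; σ²_Task 2 = ((18−8)/6)² = 2.778
te_Task 3 = (5 + 4·9 + 13)/6 = 54/6 = 9; σ²_Task 3 = ((13−5)/6)² = 1.778
te_Task 4 = (10 + 4·12 + 26)/6 = 84/6 = 14; σ²_Task 4 = ((26−10)/6)² = 7.111
te_Task 5 = (12 + 4·14 + 16)/6 = 84/6 = 14; σ²_Task 5 = ((16−12)/6)² = 0.444
te_Task 6 = (1 + 4·5 + 15)/6 = 36/6 = 6; σ²_Task 6 = ((15−1)/6)² = 5.444
te_Task 7 = (1 + 4·3 + 5)/6 = 18/6 = 3; σ²_Task 7 = ((5−1)/6)² = 0.444
te_Task 8 = (8 + 4·10 + 12)/6 = 60/6 = 10; σ²_Task 8 = ((12−8)/6)² = 0.444
te_Task 9 = (1 + 4·2 + 15)/6 = 24/6 = 4; σ²_Task 9 = ((15−1)/6)² = 5.444
te_Task 10 = (4 + 4·5 + 12)/6 = 36/6 = 6; σ²_Task 10 = ((12−4)/6)² = 1.778

Forward pass:
ES_Task 1 = 0; EF_Task 1 = 5
ES_Task 2 = 0; EF_Task 2 = 13
ES_Task 3 = 0; EF_Task 3 = 9
ES_Task 4 = max(EF_Task 1=5, EF_Task 2=13) = 13; EF_Task 4 = 13+14 = 27
ES_Task 5 = 9; EF_Task 5 = 9+14 = 23
ES_Task 6 = max(EF_Task 1=5, EF_Task 2=13) = 13; EF_Task 6 = 13+6 = 19
ES_Task 7 = 13; EF_Task 7 = 13+3 = 16
ES_Task 8 = 19; EF_Task 8 = 19+10 = 29
ES_Task 9 = max(EF_Task 1=5, EF_Task 8=29) = 29; EF_Task 9 = 29+4 = 33
ES_Task 10 = max(EF_Task 1=5, EF_Task 4=27, EF_Task 5=23, EF_Task 7=16, EF_Task 9=33) = 33; EF_Task 10 = 33+6 = 39
Expected project duration μ = 39 weeks. Critical path: Task 2 → Task 6 → Task 8 → Task 9 → Task 10.

Variance along critical path = 2.778 + 5.444 + 0.444 + 5.444 + 1.778 = 15.889; σ = √15.889 = 3.986 weeks.
Z = (35 − 39) / 3.986 = -1.003
P(T ≤ 35) = Φ(-1.003) ≈ 0.158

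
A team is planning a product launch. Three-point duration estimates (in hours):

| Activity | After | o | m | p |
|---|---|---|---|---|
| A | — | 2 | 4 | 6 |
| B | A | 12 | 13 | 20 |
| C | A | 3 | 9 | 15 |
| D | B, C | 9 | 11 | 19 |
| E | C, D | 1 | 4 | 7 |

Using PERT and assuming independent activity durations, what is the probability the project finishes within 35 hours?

0.658

te_A = (2 + 4·4 + 6)/6 = 24/6 = 4; σ²_A = ((6−2)/6)² = 0.444
te_B = (12 + 4·13 + 20)/6 = 84/6 = 14; σ²_B = ((20−12)/6)² = 1.778
te_C = (3 + 4·9 + 15)/6 = 54/6 = 9; σ²_C = ((15−3)/6)² = 4.000
te_D = (9 + 4·11 + 19)/6 = 72/6 = 12; σ²_D = ((19−9)/6)² = 2.778
te_E = (1 + 4·4 + 7)/6 = 24/6 = 4; σ²_E = ((7−1)/6)² = 1.000

Forward pass:
ES_A = 0; EF_A = 4
ES_B = 4; EF_B = 4+14 = 18
ES_C = 4; EF_C = 4+9 = 13
ES_D = max(EF_B=18, EF_C=13) = 18; EF_D = 18+12 = 30
ES_E = max(EF_C=13, EF_D=30) = 30; EF_E = 30+4 = 34
Expected project duration μ = 34 hours. Critical path: A → B → D → E.

Variance along critical path = 0.444 + 1.778 + 2.778 + 1.000 = 6.000; σ = √6.000 = 2.449 hours.
Z = (35 − 34) / 2.449 = 0.408
P(T ≤ 35) = Φ(0.408) ≈ 0.658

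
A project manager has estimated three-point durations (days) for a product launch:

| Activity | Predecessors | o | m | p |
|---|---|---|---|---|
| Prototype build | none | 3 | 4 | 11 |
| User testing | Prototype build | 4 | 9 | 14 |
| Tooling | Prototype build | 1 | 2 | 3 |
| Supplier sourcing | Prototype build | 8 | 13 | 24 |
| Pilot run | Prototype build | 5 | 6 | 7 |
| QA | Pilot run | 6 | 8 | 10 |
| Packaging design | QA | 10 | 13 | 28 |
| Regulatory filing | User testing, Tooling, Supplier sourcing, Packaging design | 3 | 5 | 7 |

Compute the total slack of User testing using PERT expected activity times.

te_Prototype build = (3 + 4·4 + 11)/6 = 30/6 = 5
te_User testing = (4 + 4·9 + 14)/6 = 54/6 = 9
te_Tooling = (1 + 4·2 + 3)/6 = 12/6 = 2
te_Supplier sourcing = (8 + 4·13 + 24)/6 = 84/6 = 14
te_Pilot run = (5 + 4·6 + 7)/6 = 36/6 = 6
te_QA = (6 + 4·8 + 10)/6 = 48/6 = 8
te_Packaging design = (10 + 4·13 + 28)/6 = 90/6 = 15
te_Regulatory filing = (3 + 4·5 + 7)/6 = 30/6 = 5

Forward pass:
ES_Prototype build = 0; EF_Prototype build = 5
ES_User testing = 5; EF_User testing = 5+9 = 14
ES_Tooling = 5; EF_Tooling = 5+2 = 7
ES_Supplier sourcing = 5; EF_Supplier sourcing = 5+14 = 19
ES_Pilot run = 5; EF_Pilot run = 5+6 = 11
ES_QA = 11; EF_QA = 11+8 = 19
ES_Packaging design = 19; EF_Packaging design = 19+15 = 34
ES_Regulatory filing = max(EF_User testing=14, EF_Tooling=7, EF_Supplier sourcing=19, EF_Packaging design=34) = 34; EF_Regulatory filing = 34+5 = 39
Expected project duration μ = 39 days. Critical path: Prototype build → Pilot run → QA → Packaging design → Regulatory filing.

Backward pass:
LF_Regulatory filing = 39; LS_Regulatory filing = 39−5 = 34
LF_Packaging design = LS_Regulatory filing = 34; LS_Packaging design = 34−15 = 19
LF_QA = LS_Packaging design = 19; LS_QA = 19−8 = 11
LF_Pilot run = LS_QA = 11; LS_Pilot run = 11−6 = 5
LF_Supplier sourcing = LS_Regulatory filing = 34; LS_Supplier sourcing = 34−14 = 20
LF_Tooling = LS_Regulatory filing = 34; LS_Tooling = 34−2 = 32
LF_User testing = LS_Regulatory filing = 34; LS_User testing = 34−9 = 25
LF_Prototype build = min(LS_User testing=25, LS_Tooling=32, LS_Supplier sourcing=20, LS_Pilot run=5) = 5; LS_Prototype build = 5−5 = 0
Slack_User testing = LS_User testing − ES_User testing = 25 − 5 = 20

20 days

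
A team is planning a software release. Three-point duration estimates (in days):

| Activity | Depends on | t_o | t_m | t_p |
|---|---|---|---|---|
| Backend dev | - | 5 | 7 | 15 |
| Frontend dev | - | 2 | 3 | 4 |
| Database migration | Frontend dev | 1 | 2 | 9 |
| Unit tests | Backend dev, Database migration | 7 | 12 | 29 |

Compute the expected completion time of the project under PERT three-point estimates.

te_Backend dev = (5 + 4·7 + 15)/6 = 48/6 = 8
te_Frontend dev = (2 + 4·3 + 4)/6 = 18/6 = 3
te_Database migration = (1 + 4·2 + 9)/6 = 18/6 = 3
te_Unit tests = (7 + 4·12 + 29)/6 = 84/6 = 14

Forward pass:
ES_Backend dev = 0; EF_Backend dev = 8
ES_Frontend dev = 0; EF_Frontend dev = 3
ES_Database migration = 3; EF_Database migration = 3+3 = 6
ES_Unit tests = max(EF_Backend dev=8, EF_Database migration=6) = 8; EF_Unit tests = 8+14 = 22
Expected project duration μ = 22 days. Critical path: Backend dev → Unit tests.

22 days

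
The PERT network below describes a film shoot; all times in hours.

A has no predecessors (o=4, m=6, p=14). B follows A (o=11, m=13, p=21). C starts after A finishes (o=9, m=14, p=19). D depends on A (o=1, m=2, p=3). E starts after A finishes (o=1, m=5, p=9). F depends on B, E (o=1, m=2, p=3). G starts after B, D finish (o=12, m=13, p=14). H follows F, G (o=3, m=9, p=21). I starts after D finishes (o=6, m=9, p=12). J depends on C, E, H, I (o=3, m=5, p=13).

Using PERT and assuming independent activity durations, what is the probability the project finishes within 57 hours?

te_A = (4 + 4·6 + 14)/6 = 42/6 = 7; σ²_A = ((14−4)/6)² = 2.778
te_B = (11 + 4·13 + 21)/6 = 84/6 = 14; σ²_B = ((21−11)/6)² = 2.778
te_C = (9 + 4·14 + 19)/6 = 84/6 = 14; σ²_C = ((19−9)/6)² = 2.778
te_D = (1 + 4·2 + 3)/6 = 12/6 = 2; σ²_D = ((3−1)/6)² = 0.111
te_E = (1 + 4·5 + 9)/6 = 30/6 = 5; σ²_E = ((9−1)/6)² = 1.778
te_F = (1 + 4·2 + 3)/6 = 12/6 = 2; σ²_F = ((3−1)/6)² = 0.111
te_G = (12 + 4·13 + 14)/6 = 78/6 = 13; σ²_G = ((14−12)/6)² = 0.111
te_H = (3 + 4·9 + 21)/6 = 60/6 = 10; σ²_H = ((21−3)/6)² = 9.000
te_I = (6 + 4·9 + 12)/6 = 54/6 = 9; σ²_I = ((12−6)/6)² = 1.000
te_J = (3 + 4·5 + 13)/6 = 36/6 = 6; σ²_J = ((13−3)/6)² = 2.778

Forward pass:
ES_A = 0; EF_A = 7
ES_B = 7; EF_B = 7+14 = 21
ES_C = 7; EF_C = 7+14 = 21
ES_D = 7; EF_D = 7+2 = 9
ES_E = 7; EF_E = 7+5 = 12
ES_F = max(EF_B=21, EF_E=12) = 21; EF_F = 21+2 = 23
ES_G = max(EF_B=21, EF_D=9) = 21; EF_G = 21+13 = 34
ES_H = max(EF_F=23, EF_G=34) = 34; EF_H = 34+10 = 44
ES_I = 9; EF_I = 9+9 = 18
ES_J = max(EF_C=21, EF_E=12, EF_H=44, EF_I=18) = 44; EF_J = 44+6 = 50
Expected project duration μ = 50 hours. Critical path: A → B → G → H → J.

Variance along critical path = 2.778 + 2.778 + 0.111 + 9.000 + 2.778 = 17.444; σ = √17.444 = 4.177 hours.
Z = (57 − 50) / 4.177 = 1.676
P(T ≤ 57) = Φ(1.676) ≈ 0.953

0.953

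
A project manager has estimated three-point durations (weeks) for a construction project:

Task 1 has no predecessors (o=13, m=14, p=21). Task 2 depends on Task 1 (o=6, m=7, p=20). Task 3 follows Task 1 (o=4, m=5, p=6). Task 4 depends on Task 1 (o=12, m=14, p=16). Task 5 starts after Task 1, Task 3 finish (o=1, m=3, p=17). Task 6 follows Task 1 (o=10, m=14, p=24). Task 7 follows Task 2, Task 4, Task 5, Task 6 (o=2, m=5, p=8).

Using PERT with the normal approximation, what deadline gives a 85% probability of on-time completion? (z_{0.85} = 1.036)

te_Task 1 = (13 + 4·14 + 21)/6 = 90/6 = 15; σ²_Task 1 = ((21−13)/6)² = 1.778
te_Task 2 = (6 + 4·7 + 20)/6 = 54/6 = 9; σ²_Task 2 = ((20−6)/6)² = 5.444
te_Task 3 = (4 + 4·5 + 6)/6 = 30/6 = 5; σ²_Task 3 = ((6−4)/6)² = 0.111
te_Task 4 = (12 + 4·14 + 16)/6 = 84/6 = 14; σ²_Task 4 = ((16−12)/6)² = 0.444
te_Task 5 = (1 + 4·3 + 17)/6 = 30/6 = 5; σ²_Task 5 = ((17−1)/6)² = 7.111
te_Task 6 = (10 + 4·14 + 24)/6 = 90/6 = 15; σ²_Task 6 = ((24−10)/6)² = 5.444
te_Task 7 = (2 + 4·5 + 8)/6 = 30/6 = 5; σ²_Task 7 = ((8−2)/6)² = 1.000

Forward pass:
ES_Task 1 = 0; EF_Task 1 = 15
ES_Task 2 = 15; EF_Task 2 = 15+9 = 24
ES_Task 3 = 15; EF_Task 3 = 15+5 = 20
ES_Task 4 = 15; EF_Task 4 = 15+14 = 29
ES_Task 5 = max(EF_Task 1=15, EF_Task 3=20) = 20; EF_Task 5 = 20+5 = 25
ES_Task 6 = 15; EF_Task 6 = 15+15 = 30
ES_Task 7 = max(EF_Task 2=24, EF_Task 4=29, EF_Task 5=25, EF_Task 6=30) = 30; EF_Task 7 = 30+5 = 35
Expected project duration μ = 35 weeks. Critical path: Task 1 → Task 6 → Task 7.

Variance along critical path = 1.778 + 5.444 + 1.000 = 8.222; σ = 2.867 weeks.
D = μ + z·σ = 35 + 1.036·2.867 = 38.0 weeks

38.0 weeks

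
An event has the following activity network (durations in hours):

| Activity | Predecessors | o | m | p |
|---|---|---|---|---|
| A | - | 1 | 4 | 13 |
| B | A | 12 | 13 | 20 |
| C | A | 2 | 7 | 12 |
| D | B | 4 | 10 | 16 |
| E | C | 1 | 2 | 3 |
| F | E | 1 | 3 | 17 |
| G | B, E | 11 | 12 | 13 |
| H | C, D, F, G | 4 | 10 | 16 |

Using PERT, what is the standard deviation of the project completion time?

te_A = (1 + 4·4 + 13)/6 = 30/6 = 5; σ²_A = ((13−1)/6)² = 4.000
te_B = (12 + 4·13 + 20)/6 = 84/6 = 14; σ²_B = ((20−12)/6)² = 1.778
te_C = (2 + 4·7 + 12)/6 = 42/6 = 7; σ²_C = ((12−2)/6)² = 2.778
te_D = (4 + 4·10 + 16)/6 = 60/6 = 10; σ²_D = ((16−4)/6)² = 4.000
te_E = (1 + 4·2 + 3)/6 = 12/6 = 2; σ²_E = ((3−1)/6)² = 0.111
te_F = (1 + 4·3 + 17)/6 = 30/6 = 5; σ²_F = ((17−1)/6)² = 7.111
te_G = (11 + 4·12 + 13)/6 = 72/6 = 12; σ²_G = ((13−11)/6)² = 0.111
te_H = (4 + 4·10 + 16)/6 = 60/6 = 10; σ²_H = ((16−4)/6)² = 4.000

Forward pass:
ES_A = 0; EF_A = 5
ES_B = 5; EF_B = 5+14 = 19
ES_C = 5; EF_C = 5+7 = 12
ES_D = 19; EF_D = 19+10 = 29
ES_E = 12; EF_E = 12+2 = 14
ES_F = 14; EF_F = 14+5 = 19
ES_G = max(EF_B=19, EF_E=14) = 19; EF_G = 19+12 = 31
ES_H = max(EF_C=12, EF_D=29, EF_F=19, EF_G=31) = 31; EF_H = 31+10 = 41
Expected project duration μ = 41 hours. Critical path: A → B → G → H.

Variance along critical path = 4.000 + 1.778 + 0.111 + 4.000 = 9.889
σ = √9.889 = 3.145 hours

3.14 hours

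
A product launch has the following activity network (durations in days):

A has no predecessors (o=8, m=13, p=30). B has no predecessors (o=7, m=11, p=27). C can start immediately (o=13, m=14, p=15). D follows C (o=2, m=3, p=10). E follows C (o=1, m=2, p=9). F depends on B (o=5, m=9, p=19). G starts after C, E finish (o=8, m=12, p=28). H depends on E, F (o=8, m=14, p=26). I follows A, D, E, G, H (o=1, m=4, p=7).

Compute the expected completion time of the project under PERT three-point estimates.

te_A = (8 + 4·13 + 30)/6 = 90/6 = 15
te_B = (7 + 4·11 + 27)/6 = 78/6 = 13
te_C = (13 + 4·14 + 15)/6 = 84/6 = 14
te_D = (2 + 4·3 + 10)/6 = 24/6 = 4
te_E = (1 + 4·2 + 9)/6 = 18/6 = 3
te_F = (5 + 4·9 + 19)/6 = 60/6 = 10
te_G = (8 + 4·12 + 28)/6 = 84/6 = 14
te_H = (8 + 4·14 + 26)/6 = 90/6 = 15
te_I = (1 + 4·4 + 7)/6 = 24/6 = 4

Forward pass:
ES_A = 0; EF_A = 15
ES_B = 0; EF_B = 13
ES_C = 0; EF_C = 14
ES_D = 14; EF_D = 14+4 = 18
ES_E = 14; EF_E = 14+3 = 17
ES_F = 13; EF_F = 13+10 = 23
ES_G = max(EF_C=14, EF_E=17) = 17; EF_G = 17+14 = 31
ES_H = max(EF_E=17, EF_F=23) = 23; EF_H = 23+15 = 38
ES_I = max(EF_A=15, EF_D=18, EF_E=17, EF_G=31, EF_H=38) = 38; EF_I = 38+4 = 42
Expected project duration μ = 42 days. Critical path: B → F → H → I.

42 days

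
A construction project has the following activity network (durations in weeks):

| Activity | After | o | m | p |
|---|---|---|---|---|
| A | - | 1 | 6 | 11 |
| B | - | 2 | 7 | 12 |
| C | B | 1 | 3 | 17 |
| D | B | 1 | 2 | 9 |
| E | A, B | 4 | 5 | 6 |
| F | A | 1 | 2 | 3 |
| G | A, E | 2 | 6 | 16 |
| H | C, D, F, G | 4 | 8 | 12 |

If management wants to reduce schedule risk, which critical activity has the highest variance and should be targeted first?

te_A = (1 + 4·6 + 11)/6 = 36/6 = 6; σ²_A = ((11−1)/6)² = 2.778
te_B = (2 + 4·7 + 12)/6 = 42/6 = 7; σ²_B = ((12−2)/6)² = 2.778
te_C = (1 + 4·3 + 17)/6 = 30/6 = 5; σ²_C = ((17−1)/6)² = 7.111
te_D = (1 + 4·2 + 9)/6 = 18/6 = 3; σ²_D = ((9−1)/6)² = 1.778
te_E = (4 + 4·5 + 6)/6 = 30/6 = 5; σ²_E = ((6−4)/6)² = 0.111
te_F = (1 + 4·2 + 3)/6 = 12/6 = 2; σ²_F = ((3−1)/6)² = 0.111
te_G = (2 + 4·6 + 16)/6 = 42/6 = 7; σ²_G = ((16−2)/6)² = 5.444
te_H = (4 + 4·8 + 12)/6 = 48/6 = 8; σ²_H = ((12−4)/6)² = 1.778

Forward pass:
ES_A = 0; EF_A = 6
ES_B = 0; EF_B = 7
ES_C = 7; EF_C = 7+5 = 12
ES_D = 7; EF_D = 7+3 = 10
ES_E = max(EF_A=6, EF_B=7) = 7; EF_E = 7+5 = 12
ES_F = 6; EF_F = 6+2 = 8
ES_G = max(EF_A=6, EF_E=12) = 12; EF_G = 12+7 = 19
ES_H = max(EF_C=12, EF_D=10, EF_F=8, EF_G=19) = 19; EF_H = 19+8 = 27
Expected project duration μ = 27 weeks. Critical path: B → E → G → H.

Variances on critical path: σ²_B=2.778, σ²_E=0.111, σ²_G=5.444, σ²_H=1.778.
Largest is σ²_G = 5.444.

G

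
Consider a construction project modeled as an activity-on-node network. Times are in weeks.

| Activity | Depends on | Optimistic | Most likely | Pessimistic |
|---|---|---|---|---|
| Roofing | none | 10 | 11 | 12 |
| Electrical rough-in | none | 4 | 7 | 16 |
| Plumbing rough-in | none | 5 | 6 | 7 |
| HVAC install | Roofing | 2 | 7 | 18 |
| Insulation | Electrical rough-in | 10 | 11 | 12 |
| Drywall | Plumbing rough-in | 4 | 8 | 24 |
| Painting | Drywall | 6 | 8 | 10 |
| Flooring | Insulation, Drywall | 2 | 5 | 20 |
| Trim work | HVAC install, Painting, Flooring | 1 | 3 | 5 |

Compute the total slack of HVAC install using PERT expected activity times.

7 weeks

te_Roofing = (10 + 4·11 + 12)/6 = 66/6 = 11
te_Electrical rough-in = (4 + 4·7 + 16)/6 = 48/6 = 8
te_Plumbing rough-in = (5 + 4·6 + 7)/6 = 36/6 = 6
te_HVAC install = (2 + 4·7 + 18)/6 = 48/6 = 8
te_Insulation = (10 + 4·11 + 12)/6 = 66/6 = 11
te_Drywall = (4 + 4·8 + 24)/6 = 60/6 = 10
te_Painting = (6 + 4·8 + 10)/6 = 48/6 = 8
te_Flooring = (2 + 4·5 + 20)/6 = 42/6 = 7
te_Trim work = (1 + 4·3 + 5)/6 = 18/6 = 3

Forward pass:
ES_Roofing = 0; EF_Roofing = 11
ES_Electrical rough-in = 0; EF_Electrical rough-in = 8
ES_Plumbing rough-in = 0; EF_Plumbing rough-in = 6
ES_HVAC install = 11; EF_HVAC install = 11+8 = 19
ES_Insulation = 8; EF_Insulation = 8+11 = 19
ES_Drywall = 6; EF_Drywall = 6+10 = 16
ES_Painting = 16; EF_Painting = 16+8 = 24
ES_Flooring = max(EF_Insulation=19, EF_Drywall=16) = 19; EF_Flooring = 19+7 = 26
ES_Trim work = max(EF_HVAC install=19, EF_Painting=24, EF_Flooring=26) = 26; EF_Trim work = 26+3 = 29
Expected project duration μ = 29 weeks. Critical path: Electrical rough-in → Insulation → Flooring → Trim work.

Backward pass:
LF_Trim work = 29; LS_Trim work = 29−3 = 26
LF_Flooring = LS_Trim work = 26; LS_Flooring = 26−7 = 19
LF_Painting = LS_Trim work = 26; LS_Painting = 26−8 = 18
LF_Drywall = min(LS_Painting=18, LS_Flooring=19) = 18; LS_Drywall = 18−10 = 8
LF_Insulation = LS_Flooring = 19; LS_Insulation = 19−11 = 8
LF_HVAC install = LS_Trim work = 26; LS_HVAC install = 26−8 = 18
LF_Plumbing rough-in = LS_Drywall = 8; LS_Plumbing rough-in = 8−6 = 2
LF_Electrical rough-in = LS_Insulation = 8; LS_Electrical rough-in = 8−8 = 0
LF_Roofing = LS_HVAC install = 18; LS_Roofing = 18−11 = 7
Slack_HVAC install = LS_HVAC install − ES_HVAC install = 18 − 11 = 7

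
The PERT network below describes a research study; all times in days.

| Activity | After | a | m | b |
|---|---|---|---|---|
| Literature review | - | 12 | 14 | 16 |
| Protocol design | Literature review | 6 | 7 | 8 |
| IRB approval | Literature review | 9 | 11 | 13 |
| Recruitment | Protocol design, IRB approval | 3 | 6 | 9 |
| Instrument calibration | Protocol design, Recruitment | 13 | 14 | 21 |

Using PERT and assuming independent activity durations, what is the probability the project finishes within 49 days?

0.941

te_Literature review = (12 + 4·14 + 16)/6 = 84/6 = 14; σ²_Literature review = ((16−12)/6)² = 0.444
te_Protocol design = (6 + 4·7 + 8)/6 = 42/6 = 7; σ²_Protocol design = ((8−6)/6)² = 0.111
te_IRB approval = (9 + 4·11 + 13)/6 = 66/6 = 11; σ²_IRB approval = ((13−9)/6)² = 0.444
te_Recruitment = (3 + 4·6 + 9)/6 = 36/6 = 6; σ²_Recruitment = ((9−3)/6)² = 1.000
te_Instrument calibration = (13 + 4·14 + 21)/6 = 90/6 = 15; σ²_Instrument calibration = ((21−13)/6)² = 1.778

Forward pass:
ES_Literature review = 0; EF_Literature review = 14
ES_Protocol design = 14; EF_Protocol design = 14+7 = 21
ES_IRB approval = 14; EF_IRB approval = 14+11 = 25
ES_Recruitment = max(EF_Protocol design=21, EF_IRB approval=25) = 25; EF_Recruitment = 25+6 = 31
ES_Instrument calibration = max(EF_Protocol design=21, EF_Recruitment=31) = 31; EF_Instrument calibration = 31+15 = 46
Expected project duration μ = 46 days. Critical path: Literature review → IRB approval → Recruitment → Instrument calibration.

Variance along critical path = 0.444 + 0.444 + 1.000 + 1.778 = 3.667; σ = √3.667 = 1.915 days.
Z = (49 − 46) / 1.915 = 1.567
P(T ≤ 49) = Φ(1.567) ≈ 0.941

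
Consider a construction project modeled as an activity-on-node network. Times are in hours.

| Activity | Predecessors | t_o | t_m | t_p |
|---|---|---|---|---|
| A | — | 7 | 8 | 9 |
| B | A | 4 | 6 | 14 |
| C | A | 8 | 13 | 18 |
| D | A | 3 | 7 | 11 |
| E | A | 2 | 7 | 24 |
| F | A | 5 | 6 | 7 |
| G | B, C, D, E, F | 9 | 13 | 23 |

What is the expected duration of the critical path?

te_A = (7 + 4·8 + 9)/6 = 48/6 = 8
te_B = (4 + 4·6 + 14)/6 = 42/6 = 7
te_C = (8 + 4·13 + 18)/6 = 78/6 = 13
te_D = (3 + 4·7 + 11)/6 = 42/6 = 7
te_E = (2 + 4·7 + 24)/6 = 54/6 = 9
te_F = (5 + 4·6 + 7)/6 = 36/6 = 6
te_G = (9 + 4·13 + 23)/6 = 84/6 = 14

Forward pass:
ES_A = 0; EF_A = 8
ES_B = 8; EF_B = 8+7 = 15
ES_C = 8; EF_C = 8+13 = 21
ES_D = 8; EF_D = 8+7 = 15
ES_E = 8; EF_E = 8+9 = 17
ES_F = 8; EF_F = 8+6 = 14
ES_G = max(EF_B=15, EF_C=21, EF_D=15, EF_E=17, EF_F=14) = 21; EF_G = 21+14 = 35
Expected project duration μ = 35 hours. Critical path: A → C → G.

35 hours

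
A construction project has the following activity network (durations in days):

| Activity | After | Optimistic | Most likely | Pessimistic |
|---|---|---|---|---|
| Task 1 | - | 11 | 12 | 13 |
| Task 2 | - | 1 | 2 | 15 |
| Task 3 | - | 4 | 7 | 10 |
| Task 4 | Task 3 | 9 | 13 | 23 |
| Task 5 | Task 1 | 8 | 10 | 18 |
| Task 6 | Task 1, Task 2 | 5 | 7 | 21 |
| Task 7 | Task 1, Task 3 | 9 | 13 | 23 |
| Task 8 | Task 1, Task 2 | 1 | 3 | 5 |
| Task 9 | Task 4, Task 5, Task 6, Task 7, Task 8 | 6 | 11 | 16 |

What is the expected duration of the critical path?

te_Task 1 = (11 + 4·12 + 13)/6 = 72/6 = 12
te_Task 2 = (1 + 4·2 + 15)/6 = 24/6 = 4
te_Task 3 = (4 + 4·7 + 10)/6 = 42/6 = 7
te_Task 4 = (9 + 4·13 + 23)/6 = 84/6 = 14
te_Task 5 = (8 + 4·10 + 18)/6 = 66/6 = 11
te_Task 6 = (5 + 4·7 + 21)/6 = 54/6 = 9
te_Task 7 = (9 + 4·13 + 23)/6 = 84/6 = 14
te_Task 8 = (1 + 4·3 + 5)/6 = 18/6 = 3
te_Task 9 = (6 + 4·11 + 16)/6 = 66/6 = 11

Forward pass:
ES_Task 1 = 0; EF_Task 1 = 12
ES_Task 2 = 0; EF_Task 2 = 4
ES_Task 3 = 0; EF_Task 3 = 7
ES_Task 4 = 7; EF_Task 4 = 7+14 = 21
ES_Task 5 = 12; EF_Task 5 = 12+11 = 23
ES_Task 6 = max(EF_Task 1=12, EF_Task 2=4) = 12; EF_Task 6 = 12+9 = 21
ES_Task 7 = max(EF_Task 1=12, EF_Task 3=7) = 12; EF_Task 7 = 12+14 = 26
ES_Task 8 = max(EF_Task 1=12, EF_Task 2=4) = 12; EF_Task 8 = 12+3 = 15
ES_Task 9 = max(EF_Task 4=21, EF_Task 5=23, EF_Task 6=21, EF_Task 7=26, EF_Task 8=15) = 26; EF_Task 9 = 26+11 = 37
Expected project duration μ = 37 days. Critical path: Task 1 → Task 7 → Task 9.

37 days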